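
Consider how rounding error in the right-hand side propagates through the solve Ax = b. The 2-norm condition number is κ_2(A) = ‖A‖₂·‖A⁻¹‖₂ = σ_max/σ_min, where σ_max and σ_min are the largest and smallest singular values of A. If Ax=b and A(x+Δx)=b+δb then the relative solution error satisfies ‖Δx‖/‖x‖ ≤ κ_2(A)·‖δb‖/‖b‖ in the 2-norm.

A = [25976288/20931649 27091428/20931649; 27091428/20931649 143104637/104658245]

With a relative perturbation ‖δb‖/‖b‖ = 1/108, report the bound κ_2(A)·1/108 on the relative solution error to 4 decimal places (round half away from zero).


2.8807

AᵀA = [57760179152/17964407309 303234353604/89822036545; 303234353604/89822036545 1592011722821/449110182725]; tr = 104690213849/15486558025, det = 7311616/15486558025
char-poly roots: 169/25 and 43264/619462321
so κ_2 = √((169/25) / (43264/619462321)) = 311.1125
κ_2(A)·‖δb‖/‖b‖ = 2.8807


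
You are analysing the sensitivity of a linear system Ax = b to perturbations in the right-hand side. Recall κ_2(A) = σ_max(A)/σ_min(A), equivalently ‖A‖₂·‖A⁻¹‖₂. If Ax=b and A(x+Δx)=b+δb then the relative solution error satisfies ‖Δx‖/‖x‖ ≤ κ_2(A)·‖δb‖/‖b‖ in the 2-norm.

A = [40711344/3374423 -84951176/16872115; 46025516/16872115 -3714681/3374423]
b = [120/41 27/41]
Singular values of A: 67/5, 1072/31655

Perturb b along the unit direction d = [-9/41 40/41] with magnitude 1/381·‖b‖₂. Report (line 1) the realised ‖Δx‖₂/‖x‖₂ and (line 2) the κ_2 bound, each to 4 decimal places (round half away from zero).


from the listed singular values, σ₁ = 67/5, σ_n = 1072/31655
κ_2(A) = (67/5) / (1072/31655) = 395.6875
perturbation bound = 395.6875·1/381 = 1.0385
solve Ax = b  →  x = [0.2067 -0.0861]
‖b‖₂ = 3.0000 and ‖x‖₂ = 0.2239
δb = ε·‖b‖·d = [-0.0017 0.0077]; solving A·Δx = δb gives ‖Δx‖ = 0.2325
dividing the unrounded norms, ‖Δx‖/‖x‖ = 1.0385
so the bound is sharp here: realised error equals the bound

1.0385
1.0385


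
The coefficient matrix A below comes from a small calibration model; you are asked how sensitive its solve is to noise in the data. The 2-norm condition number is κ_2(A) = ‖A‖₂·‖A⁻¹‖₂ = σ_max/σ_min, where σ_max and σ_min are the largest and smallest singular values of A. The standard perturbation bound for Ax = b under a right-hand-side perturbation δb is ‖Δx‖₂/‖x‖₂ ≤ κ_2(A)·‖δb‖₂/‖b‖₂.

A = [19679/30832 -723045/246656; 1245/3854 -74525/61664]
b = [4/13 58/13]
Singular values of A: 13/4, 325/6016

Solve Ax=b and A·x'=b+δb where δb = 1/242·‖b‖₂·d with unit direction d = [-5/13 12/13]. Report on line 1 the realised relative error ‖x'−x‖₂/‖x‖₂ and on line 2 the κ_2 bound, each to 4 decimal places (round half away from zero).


σ_max = 13/4, σ_min = 325/6016
condition number: (13/4) ÷ (325/6016) = 60.1600
κ_2(A)·‖δb‖/‖b‖ = 0.2486
solve Ax = b  →  x = [72.3722 15.6530]
2-norm of b is 4.4721; of x, 74.0456
Δx = A⁻¹·δb where δb = 1/242·4.4721·d; ‖Δx‖ = 0.3421
realised ‖Δx‖/‖x‖ = 0.0046
so the bound overstates the realised error by a factor of ≈ 53.8106 (computed from the unrounded values)

0.0046
0.2486


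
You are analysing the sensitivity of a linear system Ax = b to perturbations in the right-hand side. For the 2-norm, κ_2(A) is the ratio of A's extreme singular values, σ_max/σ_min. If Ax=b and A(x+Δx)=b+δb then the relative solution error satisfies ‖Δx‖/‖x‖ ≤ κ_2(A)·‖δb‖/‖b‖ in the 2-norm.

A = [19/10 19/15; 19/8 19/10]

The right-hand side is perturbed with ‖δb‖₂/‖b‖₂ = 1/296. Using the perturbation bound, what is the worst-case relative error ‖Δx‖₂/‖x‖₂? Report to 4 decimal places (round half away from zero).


AᵀA = [14801/1600 8303/1200; 8303/1200 4693/900]; tr = 208297/14400, det = 130321/360000
solving λ² − 208297/14400·λ + 130321/360000 = 0 gives λ = 361/25, 361/14400
κ = σ_max/σ_min = (19/5)/(19/120) = 24.0000
κ_2(A)·‖δb‖/‖b‖ = 0.0811

0.0811


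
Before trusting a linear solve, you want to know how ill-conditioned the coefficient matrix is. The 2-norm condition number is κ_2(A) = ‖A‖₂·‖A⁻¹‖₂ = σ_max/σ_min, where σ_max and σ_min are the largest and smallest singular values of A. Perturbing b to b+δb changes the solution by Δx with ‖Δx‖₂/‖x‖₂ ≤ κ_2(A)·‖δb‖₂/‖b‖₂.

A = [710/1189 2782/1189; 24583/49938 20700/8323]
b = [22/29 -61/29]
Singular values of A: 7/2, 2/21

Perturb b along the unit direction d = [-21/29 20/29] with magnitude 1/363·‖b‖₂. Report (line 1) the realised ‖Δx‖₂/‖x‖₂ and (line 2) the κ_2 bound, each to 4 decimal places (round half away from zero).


0.0031
0.1012

from the listed singular values, σ₁ = 7/2, σ_n = 2/21
κ_2(A) = (7/2) / (2/21) = 36.7500
perturbation bound = 36.7500·1/363 = 0.1012
solve Ax = b  →  x = [20.4251 -4.8885]
‖b‖ = 2.2361, ‖x‖ = 21.0019
re-solving with b+δb shifts x by Δx of norm 0.0647
realised ‖Δx‖/‖x‖ = 0.0031
so the bound overstates the realised error by a factor of ≈ 32.8732 (computed from the unrounded values)


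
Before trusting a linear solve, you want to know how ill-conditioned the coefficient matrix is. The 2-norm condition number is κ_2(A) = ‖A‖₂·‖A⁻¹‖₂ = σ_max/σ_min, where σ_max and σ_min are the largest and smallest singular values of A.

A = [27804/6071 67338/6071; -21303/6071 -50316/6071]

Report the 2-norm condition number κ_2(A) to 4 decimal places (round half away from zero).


233.5000

M = AᵀA = [1226880225/36857041 2944147500/36857041; 2944147500/36857041 7066106100/36857041]. tr(M)=49070925/218089, det(M)=202500/218089
eigenvalues of AᵀA: λ = (tr ± √(tr²−4·det))/2 = 225, 900/218089
so κ_2 = √(225 / (900/218089)) = 233.5000


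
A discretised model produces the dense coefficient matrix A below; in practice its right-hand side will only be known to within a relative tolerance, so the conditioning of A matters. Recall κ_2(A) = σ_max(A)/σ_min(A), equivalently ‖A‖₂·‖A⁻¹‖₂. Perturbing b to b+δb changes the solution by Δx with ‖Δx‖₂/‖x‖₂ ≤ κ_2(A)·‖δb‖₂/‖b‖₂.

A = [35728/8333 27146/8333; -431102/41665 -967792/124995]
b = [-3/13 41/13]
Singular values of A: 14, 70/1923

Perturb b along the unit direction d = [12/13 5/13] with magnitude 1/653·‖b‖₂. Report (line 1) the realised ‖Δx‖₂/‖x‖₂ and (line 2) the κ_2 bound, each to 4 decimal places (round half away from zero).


0.0048
0.5890

σ_max = 14, σ_min = 70/1923
condition number: 14 ÷ (70/1923) = 384.6000
bound on ‖Δx‖/‖x‖: κ·ε = 384.6000·1/653 = 0.5890
solve Ax = b  →  x = [-16.6543 21.8486]
2-norm of b is 3.1623; of x, 27.4723
re-solving with b+δb shifts x by Δx of norm 0.1330
realised ‖Δx‖/‖x‖ = 0.0048
realised/bound (from unrounded values) ≈ 0.0082


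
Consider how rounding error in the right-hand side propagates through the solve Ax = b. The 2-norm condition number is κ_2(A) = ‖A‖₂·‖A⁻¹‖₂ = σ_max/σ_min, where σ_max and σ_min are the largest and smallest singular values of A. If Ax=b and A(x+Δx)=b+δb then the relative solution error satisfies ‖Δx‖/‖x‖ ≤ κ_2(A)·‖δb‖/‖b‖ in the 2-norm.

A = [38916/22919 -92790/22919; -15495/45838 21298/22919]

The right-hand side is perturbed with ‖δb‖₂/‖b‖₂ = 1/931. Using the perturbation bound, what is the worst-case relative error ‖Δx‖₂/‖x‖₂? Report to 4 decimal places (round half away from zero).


0.1039

form AᵀA = [3746529/1249924 -2246295/312481; -2246295/312481 5391784/312481] with trace 149785/7396 and determinant 81/1849
char-poly roots: 81/4 and 4/1849
κ = σ_max/σ_min = (9/2)/(2/43) = 96.7500
perturbation bound = 96.7500·1/931 = 0.1039


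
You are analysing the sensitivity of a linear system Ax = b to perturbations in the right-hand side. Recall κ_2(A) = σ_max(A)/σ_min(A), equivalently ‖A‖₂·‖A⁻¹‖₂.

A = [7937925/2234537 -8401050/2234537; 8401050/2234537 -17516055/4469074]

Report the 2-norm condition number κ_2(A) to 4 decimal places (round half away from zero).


AᵀA = [158844583125/5937164809 -166781845125/5937164809; -166781845125/5937164809 700502672025/23748659236]; tr = 1588443525/28238596, det = 1265625/28238596
solving λ² − 1588443525/28238596·λ + 1265625/28238596 = 0 gives λ = 225/4, 5625/7059649
σ_max=√(225/4)=(15/2), σ_min=√(5625/7059649)=(75/2657) → κ = 265.7000

265.7000


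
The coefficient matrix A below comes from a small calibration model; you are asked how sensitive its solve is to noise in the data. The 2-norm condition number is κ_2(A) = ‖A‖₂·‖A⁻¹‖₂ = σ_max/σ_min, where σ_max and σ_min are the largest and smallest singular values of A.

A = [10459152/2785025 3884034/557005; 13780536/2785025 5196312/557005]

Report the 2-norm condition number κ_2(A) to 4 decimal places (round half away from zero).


327.6500

M = AᵀA = [11971881320256/310254570025 4489266662496/62050914005; 4489266662496/62050914005 1683495140580/12410182801]. tr(M)=187056262404/1073545225, det(M)=303595776/1073545225
λ_max, λ_min = (187056262404/1073545225 ± √34988741609371483980816/1152499350120300625)/2 = 4356/25, 69696/42941809
so κ_2 = √((4356/25) / (69696/42941809)) = 327.6500


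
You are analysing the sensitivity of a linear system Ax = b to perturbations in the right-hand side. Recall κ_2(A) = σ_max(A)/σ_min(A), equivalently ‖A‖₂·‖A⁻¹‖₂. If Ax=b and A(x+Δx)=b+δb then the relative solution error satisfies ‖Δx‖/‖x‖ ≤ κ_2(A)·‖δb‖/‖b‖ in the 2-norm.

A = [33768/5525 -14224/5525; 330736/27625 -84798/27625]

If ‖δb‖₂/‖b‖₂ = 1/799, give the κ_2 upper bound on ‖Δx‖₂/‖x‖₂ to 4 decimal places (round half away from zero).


0.0203

AᵀA = [477139264/2640625 -138593952/2640625; -138593952/2640625 42383236/2640625]; tr = 831236/4225, det = 614656/4225
solving λ² − 831236/4225·λ + 614656/4225 = 0 gives λ = 196, 3136/4225
so κ_2 = √(196 / (3136/4225)) = 16.2500
bound on ‖Δx‖/‖x‖: κ·ε = 16.2500·1/799 = 0.0203


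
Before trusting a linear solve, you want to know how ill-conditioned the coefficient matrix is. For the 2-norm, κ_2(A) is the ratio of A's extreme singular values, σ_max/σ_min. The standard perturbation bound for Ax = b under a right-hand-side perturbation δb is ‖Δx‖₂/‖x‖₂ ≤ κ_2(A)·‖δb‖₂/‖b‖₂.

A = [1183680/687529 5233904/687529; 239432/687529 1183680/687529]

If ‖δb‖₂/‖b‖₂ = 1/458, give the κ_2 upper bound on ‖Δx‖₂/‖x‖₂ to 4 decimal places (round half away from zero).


AᵀA = [867594304/281199361 3854062080/281199361; 3854062080/281199361 17129595136/281199361]; tr = 10706240/167281, det = 16384/167281
eigenvalues of AᵀA: λ = (tr ± √(tr²−4·det))/2 = 64, 256/167281
so κ_2 = √(64 / (256/167281)) = 204.5000
perturbation bound = 204.5000·1/458 = 0.4465

0.4465


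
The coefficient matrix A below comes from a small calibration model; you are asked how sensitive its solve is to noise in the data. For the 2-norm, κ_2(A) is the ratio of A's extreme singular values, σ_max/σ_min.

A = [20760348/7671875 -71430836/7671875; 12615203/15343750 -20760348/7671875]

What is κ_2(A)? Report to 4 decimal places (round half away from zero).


306.8750

M = AᵀA = [3012978468889/376689062500 -2582203224762/94172265625; -2582203224762/94172265625 8853370209184/94172265625]. tr(M)=61482334889/602702500, det(M)=416241604/3766890625
eigenvalues of AᵀA: λ = (tr ± √(tr²−4·det))/2 = 10201/100, 163216/150675625
κ = σ_max/σ_min = (101/10)/(404/12275) = 306.8750


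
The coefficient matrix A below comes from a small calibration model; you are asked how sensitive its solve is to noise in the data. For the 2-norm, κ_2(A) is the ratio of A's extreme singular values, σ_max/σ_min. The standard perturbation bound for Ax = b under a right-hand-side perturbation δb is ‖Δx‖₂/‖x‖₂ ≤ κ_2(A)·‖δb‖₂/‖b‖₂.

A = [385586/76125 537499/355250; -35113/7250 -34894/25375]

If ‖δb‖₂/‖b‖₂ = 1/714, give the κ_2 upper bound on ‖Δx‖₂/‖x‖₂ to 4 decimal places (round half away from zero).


form AᵀA = [1353656593/27562500 230298064/16078125; 230298064/16078125 627292577/150062500] with trace 11515969/216090 and determinant 28398241/216090000
char-poly roots: 5329/100 and 5329/2160900
σ_max=√(5329/100)=(73/10), σ_min=√(5329/2160900)=(73/1470) → κ = 147.0000
κ_2(A)·‖δb‖/‖b‖ = 0.2059

0.2059


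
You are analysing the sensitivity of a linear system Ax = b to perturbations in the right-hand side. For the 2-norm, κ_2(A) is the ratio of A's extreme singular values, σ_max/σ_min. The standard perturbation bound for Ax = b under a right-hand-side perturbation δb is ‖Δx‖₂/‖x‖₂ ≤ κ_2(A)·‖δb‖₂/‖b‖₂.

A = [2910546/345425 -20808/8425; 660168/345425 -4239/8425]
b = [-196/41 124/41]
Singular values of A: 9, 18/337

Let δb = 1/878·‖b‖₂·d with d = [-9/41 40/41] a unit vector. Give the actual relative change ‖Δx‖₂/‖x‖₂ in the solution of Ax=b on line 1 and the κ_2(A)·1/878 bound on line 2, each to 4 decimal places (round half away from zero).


σ_max = 9, σ_min = 18/337
κ = σ_max/σ_min = 9/(18/337) = 168.5000
κ_2(A)·‖δb‖/‖b‖ = 0.1919
solve Ax = b  →  x = [20.5422 72.0178]
2-norm of b is 5.6569; of x, 74.8902
δb = ε·‖b‖·d = [-0.0014 0.0063]; solving A·Δx = δb gives ‖Δx‖ = 0.1206
dividing the unrounded norms, ‖Δx‖/‖x‖ = 0.0016
so the bound overstates the realised error by a factor of ≈ 119.1496 (computed from the unrounded values)

0.0016
0.1919


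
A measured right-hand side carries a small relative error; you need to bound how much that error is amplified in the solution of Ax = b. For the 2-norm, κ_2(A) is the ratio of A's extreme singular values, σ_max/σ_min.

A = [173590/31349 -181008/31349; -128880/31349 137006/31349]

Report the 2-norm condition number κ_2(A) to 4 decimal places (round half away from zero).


AᵀA = [46743542500/982759801 -49078512000/982759801; -49078512000/982759801 51534540100/982759801]; tr = 116858600/1168561, det = 250000/1168561
eigenvalues of AᵀA: λ = (tr ± √(tr²−4·det))/2 = 100, 2500/1168561
so κ_2 = √(100 / (2500/1168561)) = 216.2000

216.2000


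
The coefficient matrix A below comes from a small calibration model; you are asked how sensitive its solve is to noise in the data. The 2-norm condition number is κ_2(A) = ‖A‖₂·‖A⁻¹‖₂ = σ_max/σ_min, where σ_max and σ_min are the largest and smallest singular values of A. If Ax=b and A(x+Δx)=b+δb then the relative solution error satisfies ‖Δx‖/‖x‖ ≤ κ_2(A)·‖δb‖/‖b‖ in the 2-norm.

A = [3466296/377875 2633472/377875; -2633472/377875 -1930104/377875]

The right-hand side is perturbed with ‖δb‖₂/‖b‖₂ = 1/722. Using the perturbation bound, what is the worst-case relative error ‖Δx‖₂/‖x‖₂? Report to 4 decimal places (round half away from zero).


0.1675

M = AᵀA = [758015309376/5711580625 568450732032/5711580625; 568450732032/5711580625 426419049024/5711580625]. tr(M)=47377374336/228463225, det(M)=26873856/9138529
char-poly roots: 5184/25 and 129600/9138529
σ_max=√(5184/25)=(72/5), σ_min=√(129600/9138529)=(360/3023) → κ = 120.9200
κ_2(A)·‖δb‖/‖b‖ = 0.1675


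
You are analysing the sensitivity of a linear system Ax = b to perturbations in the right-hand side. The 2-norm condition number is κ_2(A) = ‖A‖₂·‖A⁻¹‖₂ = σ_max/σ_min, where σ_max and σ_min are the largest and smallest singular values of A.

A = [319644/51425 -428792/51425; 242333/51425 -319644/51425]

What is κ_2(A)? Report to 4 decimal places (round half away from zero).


M = AᵀA = [1287180557/21156245 -1716168636/21156245; -1716168636/21156245 2288278928/21156245]. tr(M)=715091897/4231249, det(M)=1827904/4231249
eigenvalues of AᵀA: λ = (tr ± √(tr²−4·det))/2 = 169, 10816/4231249
σ_max=√169=13, σ_min=√(10816/4231249)=(104/2057) → κ = 257.1250

257.1250


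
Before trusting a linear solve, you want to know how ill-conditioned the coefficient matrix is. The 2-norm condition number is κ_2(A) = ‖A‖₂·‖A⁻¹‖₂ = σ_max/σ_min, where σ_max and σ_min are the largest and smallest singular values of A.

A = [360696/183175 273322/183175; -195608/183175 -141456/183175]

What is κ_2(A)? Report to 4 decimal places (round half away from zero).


M = AᵀA = [116514944/23220125 87374448/23220125; 87374448/23220125 65546516/23220125]. tr(M)=36412292/4644025, det(M)=614656/116100625
eigenvalues of AᵀA: λ = (tr ± √(tr²−4·det))/2 = 196/25, 3136/4644025
κ_2(A) = √(λ_max/λ_min) = √((196/25) / (3136/4644025)) = 107.7500

107.7500


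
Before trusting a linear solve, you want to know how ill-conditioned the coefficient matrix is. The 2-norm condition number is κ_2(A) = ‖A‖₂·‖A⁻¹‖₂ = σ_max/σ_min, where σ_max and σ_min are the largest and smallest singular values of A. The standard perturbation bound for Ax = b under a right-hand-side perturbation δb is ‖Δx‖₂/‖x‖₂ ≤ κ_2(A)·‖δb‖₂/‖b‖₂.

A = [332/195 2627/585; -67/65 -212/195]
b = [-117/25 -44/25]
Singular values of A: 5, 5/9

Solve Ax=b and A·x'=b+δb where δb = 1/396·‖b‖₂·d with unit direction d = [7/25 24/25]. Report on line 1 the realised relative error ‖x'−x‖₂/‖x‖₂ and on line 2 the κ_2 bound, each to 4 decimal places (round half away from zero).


0.0042
0.0227

σ_max = 5, σ_min = 5/9
condition number: 5 ÷ (5/9) = 9.0000
perturbation bound = 9.0000·1/396 = 0.0227
solve Ax = b  →  x = [4.6769 -2.8154]
‖b‖ = 5.0000, ‖x‖ = 5.4589
δb = ε·‖b‖·d = [0.0035 0.0121]; solving A·Δx = δb gives ‖Δx‖ = 0.0227
realised ‖Δx‖/‖x‖ = 0.0042
tightness: 0.0042 against a bound of 0.0227 (unrounded ratio ≈ 0.1832)


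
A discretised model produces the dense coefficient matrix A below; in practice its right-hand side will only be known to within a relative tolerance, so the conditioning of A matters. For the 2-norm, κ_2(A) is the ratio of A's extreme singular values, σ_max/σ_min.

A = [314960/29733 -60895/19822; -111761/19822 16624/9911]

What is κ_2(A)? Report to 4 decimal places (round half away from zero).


AᵀA = [1761985801/12236004 -42825664/1019667; -42825664/1019667 16656161/1359556]; tr = 955945625/6118002, det = 9765625/48944016
solving λ² − 955945625/6118002·λ + 9765625/48944016 = 0 gives λ = 625/4, 15625/12236004
so κ_2 = √((625/4) / (15625/12236004)) = 349.8000

349.8000


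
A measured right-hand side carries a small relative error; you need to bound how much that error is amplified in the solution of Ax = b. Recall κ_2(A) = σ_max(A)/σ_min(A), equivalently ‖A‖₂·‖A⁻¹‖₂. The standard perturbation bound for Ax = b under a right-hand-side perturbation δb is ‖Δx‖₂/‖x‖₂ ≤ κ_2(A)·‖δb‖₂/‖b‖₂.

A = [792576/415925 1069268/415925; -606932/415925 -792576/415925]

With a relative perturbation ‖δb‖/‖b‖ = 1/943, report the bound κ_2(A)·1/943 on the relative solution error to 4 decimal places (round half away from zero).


AᵀA = [39861726736/6919744225 53140635648/6919744225; 53140635648/6919744225 70860430864/6919744225]; tr = 4428886304/276789769, det = 4000000/276789769
λ_max, λ_min = (4428886304/276789769 ± √19610605257454780416/76612576223073361)/2 = 16, 250000/276789769
κ = σ_max/σ_min = 4/(500/16637) = 133.0960
worst-case relative error ≤ 133.0960 × 1/943 = 0.1411

0.1411


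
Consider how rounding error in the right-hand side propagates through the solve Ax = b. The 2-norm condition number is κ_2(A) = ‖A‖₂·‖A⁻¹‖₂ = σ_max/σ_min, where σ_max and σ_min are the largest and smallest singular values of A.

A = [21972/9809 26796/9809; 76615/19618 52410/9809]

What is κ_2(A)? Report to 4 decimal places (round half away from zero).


43.2750

AᵀA = [26992849/1331716 8984283/332929; 8984283/332929 11989044/332929]; tr = 74949025/1331716, det = 562500/332929
solving λ² − 74949025/1331716·λ + 562500/332929 = 0 gives λ = 225/4, 10000/332929
σ_max=√(225/4)=(15/2), σ_min=√(10000/332929)=(100/577) → κ = 43.2750


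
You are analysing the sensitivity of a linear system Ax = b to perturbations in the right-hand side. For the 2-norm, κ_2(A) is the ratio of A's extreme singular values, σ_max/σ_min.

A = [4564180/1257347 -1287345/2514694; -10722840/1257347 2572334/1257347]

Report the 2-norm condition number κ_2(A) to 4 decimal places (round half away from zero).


29.4875

AᵀA = [803615602000/9354564961 -180595047690/9354564961; -180595047690/9354564961 166419325321/37418259844]; tr = 2011232441/22259524, det = 52128400/5564881
λ_max, λ_min = (2011232441/22259524 ± √4026490277796712881/495486408706576)/2 = 361/4, 577600/5564881
so κ_2 = √((361/4) / (577600/5564881)) = 29.4875


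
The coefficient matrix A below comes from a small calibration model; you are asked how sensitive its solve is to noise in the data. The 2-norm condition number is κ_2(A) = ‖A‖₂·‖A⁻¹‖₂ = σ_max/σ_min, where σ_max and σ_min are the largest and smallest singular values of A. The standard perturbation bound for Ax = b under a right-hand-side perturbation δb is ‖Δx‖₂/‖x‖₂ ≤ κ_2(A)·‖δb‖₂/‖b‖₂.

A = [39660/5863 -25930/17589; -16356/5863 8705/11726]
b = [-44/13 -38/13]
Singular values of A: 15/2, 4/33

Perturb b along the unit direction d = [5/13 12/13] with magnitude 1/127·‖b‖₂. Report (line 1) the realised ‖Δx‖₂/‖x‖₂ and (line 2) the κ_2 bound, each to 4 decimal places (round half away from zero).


from the listed singular values, σ₁ = 15/2, σ_n = 4/33
κ_2(A) = (15/2) / (4/33) = 61.8750
bound on ‖Δx‖/‖x‖: κ·ε = 61.8750·1/127 = 0.4872
solve Ax = b  →  x = [-7.5041 -32.1366]
‖b‖₂ = 4.4721 and ‖x‖₂ = 33.0011
with δb = [0.0135 0.0325], A·Δx = δb → ‖Δx‖ = 0.2905
relative error = 0.0088
realised/bound (from unrounded values) ≈ 0.0181

0.0088
0.4872


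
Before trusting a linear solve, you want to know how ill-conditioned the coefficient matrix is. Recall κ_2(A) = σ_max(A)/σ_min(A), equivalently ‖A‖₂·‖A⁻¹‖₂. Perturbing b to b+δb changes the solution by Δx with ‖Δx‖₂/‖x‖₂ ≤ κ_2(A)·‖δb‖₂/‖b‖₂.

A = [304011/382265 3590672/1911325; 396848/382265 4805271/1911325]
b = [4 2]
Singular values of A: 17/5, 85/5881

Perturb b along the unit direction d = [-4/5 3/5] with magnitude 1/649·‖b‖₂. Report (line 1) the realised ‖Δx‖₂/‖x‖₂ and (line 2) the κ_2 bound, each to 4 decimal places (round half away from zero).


0.0034
0.3625

σ_max = 17/5, σ_min = 85/5881
κ_2(A) = (17/5) / (85/5881) = 235.2400
bound on ‖Δx‖/‖x‖: κ·ε = 235.2400·1/649 = 0.3625
solve Ax = b  →  x = [128.1846 -52.1357]
‖b‖ = 4.4721, ‖x‖ = 138.3815
Δx = A⁻¹·δb where δb = 1/649·4.4721·d; ‖Δx‖ = 0.4768
realised ‖Δx‖/‖x‖ = 0.0034
tightness: 0.0034 against a bound of 0.3625 (unrounded ratio ≈ 0.0095)


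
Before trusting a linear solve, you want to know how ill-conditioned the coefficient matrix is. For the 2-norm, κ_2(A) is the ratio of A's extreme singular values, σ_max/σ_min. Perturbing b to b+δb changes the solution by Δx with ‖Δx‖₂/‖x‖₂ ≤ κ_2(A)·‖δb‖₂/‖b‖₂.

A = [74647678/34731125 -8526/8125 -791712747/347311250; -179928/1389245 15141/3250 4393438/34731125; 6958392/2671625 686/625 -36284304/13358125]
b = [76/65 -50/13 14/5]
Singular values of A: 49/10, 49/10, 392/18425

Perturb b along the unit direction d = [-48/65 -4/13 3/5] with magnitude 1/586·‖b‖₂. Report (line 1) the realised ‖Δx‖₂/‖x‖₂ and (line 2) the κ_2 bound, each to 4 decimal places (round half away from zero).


largest singular value 49/10, smallest 392/18425
κ_2(A) = (49/10) / (392/18425) = 230.3125
worst-case relative error ≤ 230.3125 × 1/586 = 0.3930
solve Ax = b  →  x = [68.5005 -0.6694 64.3818]
2-norm of b is 4.8990; of x, 94.0095
re-solving with b+δb shifts x by Δx of norm 0.3929
relative error = 0.0042
realised/bound (from unrounded values) ≈ 0.0106

0.0042
0.3930


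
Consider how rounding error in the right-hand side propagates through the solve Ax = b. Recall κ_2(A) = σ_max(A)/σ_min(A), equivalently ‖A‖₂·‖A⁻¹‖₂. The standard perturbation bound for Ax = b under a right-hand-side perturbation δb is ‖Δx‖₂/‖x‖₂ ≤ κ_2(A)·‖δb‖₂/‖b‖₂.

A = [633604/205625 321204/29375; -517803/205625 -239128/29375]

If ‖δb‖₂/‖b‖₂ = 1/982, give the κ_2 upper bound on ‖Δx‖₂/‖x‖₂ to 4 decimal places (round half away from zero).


0.0838

form AᵀA = [1071318361/67650625 523739736/9664375; 523739736/9664375 256566736/1380625] with trace 545723537/2706025 and determinant 406586896/67650625
eigenvalues of AᵀA: λ = (tr ± √(tr²−4·det))/2 = 5041/25, 80656/2706025
so κ_2 = √((5041/25) / (80656/2706025)) = 82.2500
worst-case relative error ≤ 82.2500 × 1/982 = 0.0838


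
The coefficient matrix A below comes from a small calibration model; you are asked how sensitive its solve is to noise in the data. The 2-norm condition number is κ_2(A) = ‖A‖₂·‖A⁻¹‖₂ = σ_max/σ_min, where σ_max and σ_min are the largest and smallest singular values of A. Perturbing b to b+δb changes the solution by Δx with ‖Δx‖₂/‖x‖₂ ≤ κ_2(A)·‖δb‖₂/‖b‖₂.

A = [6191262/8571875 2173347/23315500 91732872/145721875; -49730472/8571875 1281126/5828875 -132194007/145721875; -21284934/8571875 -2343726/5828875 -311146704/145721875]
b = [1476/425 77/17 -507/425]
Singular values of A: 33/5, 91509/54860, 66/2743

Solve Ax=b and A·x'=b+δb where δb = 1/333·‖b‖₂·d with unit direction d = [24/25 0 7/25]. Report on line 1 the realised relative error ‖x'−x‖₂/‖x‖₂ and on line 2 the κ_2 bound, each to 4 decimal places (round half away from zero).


0.0058
0.8237

largest singular value 33/5, smallest 66/2743
condition number: (33/5) ÷ (66/2743) = 274.3000
κ_2(A)·‖δb‖/‖b‖ = 0.8237
solve Ax = b  →  x = [-10.8560 -119.0231 35.5972]
2-norm of b is 5.8310; of x, 124.7057
re-solving with b+δb shifts x by Δx of norm 0.7277
realised ‖Δx‖/‖x‖ = 0.0058
tightness: 0.0058 against a bound of 0.8237 (unrounded ratio ≈ 0.0071)


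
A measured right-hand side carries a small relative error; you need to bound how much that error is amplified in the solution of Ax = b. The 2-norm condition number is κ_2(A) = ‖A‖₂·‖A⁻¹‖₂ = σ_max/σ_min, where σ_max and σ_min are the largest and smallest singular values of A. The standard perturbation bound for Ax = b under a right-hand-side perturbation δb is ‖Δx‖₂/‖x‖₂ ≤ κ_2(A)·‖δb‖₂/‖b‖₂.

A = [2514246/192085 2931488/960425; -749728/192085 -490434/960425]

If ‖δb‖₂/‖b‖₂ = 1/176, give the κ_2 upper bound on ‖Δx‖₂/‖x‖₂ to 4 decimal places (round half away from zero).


0.2130

form AᵀA = [275341000900/1475865889 61905392640/1475865889; 61905392640/1475865889 14134635844/1475865889] with trace 172204424/877969 and determinant 24010000/877969
eigenvalues of AᵀA: λ = (tr ± √(tr²−4·det))/2 = 196, 122500/877969
σ_max=√196=14, σ_min=√(122500/877969)=(350/937) → κ = 37.4800
perturbation bound = 37.4800·1/176 = 0.2130


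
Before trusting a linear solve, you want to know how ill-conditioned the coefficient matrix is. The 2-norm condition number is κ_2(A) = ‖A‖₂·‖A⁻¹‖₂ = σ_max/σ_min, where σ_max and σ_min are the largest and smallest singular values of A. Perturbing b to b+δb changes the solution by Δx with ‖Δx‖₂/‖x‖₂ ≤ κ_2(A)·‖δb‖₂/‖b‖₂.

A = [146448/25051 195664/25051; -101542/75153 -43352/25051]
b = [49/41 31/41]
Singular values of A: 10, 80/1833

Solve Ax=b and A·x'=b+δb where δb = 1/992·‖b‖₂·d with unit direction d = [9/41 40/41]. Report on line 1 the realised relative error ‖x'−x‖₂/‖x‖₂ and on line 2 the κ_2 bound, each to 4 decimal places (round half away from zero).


0.0014
0.2310

σ_max = 10, σ_min = 80/1833
κ = σ_max/σ_min = 10/(80/1833) = 229.1250
κ_2(A)·‖δb‖/‖b‖ = 0.2310
solve Ax = b  →  x = [-18.2700 13.8275]
‖b‖ = 1.4142, ‖x‖ = 22.9127
with δb = [0.0003 0.0014], A·Δx = δb → ‖Δx‖ = 0.0327
relative error = 0.0014
so the bound overstates the realised error by a factor of ≈ 162.0174 (computed from the unrounded values)


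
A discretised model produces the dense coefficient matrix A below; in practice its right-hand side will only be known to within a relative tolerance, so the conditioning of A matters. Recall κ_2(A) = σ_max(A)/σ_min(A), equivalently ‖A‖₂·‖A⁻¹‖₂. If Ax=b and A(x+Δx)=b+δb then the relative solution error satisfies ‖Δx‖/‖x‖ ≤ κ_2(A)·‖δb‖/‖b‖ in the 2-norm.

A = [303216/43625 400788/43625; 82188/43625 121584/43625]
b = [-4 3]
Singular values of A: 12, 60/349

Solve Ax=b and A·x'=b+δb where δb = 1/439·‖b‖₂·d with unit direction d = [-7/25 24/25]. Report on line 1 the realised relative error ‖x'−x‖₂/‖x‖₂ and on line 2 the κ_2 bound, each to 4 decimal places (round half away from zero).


from the listed singular values, σ₁ = 12, σ_n = 60/349
condition number: 12 ÷ (60/349) = 69.8000
bound on ‖Δx‖/‖x‖: κ·ε = 69.8000·1/439 = 0.1590
solve Ax = b  →  x = [-18.7633 13.7600]
‖b‖ = 5.0000, ‖x‖ = 23.2680
with δb = [-0.0032 0.0109], A·Δx = δb → ‖Δx‖ = 0.0662
relative error = 0.0028
realised/bound (from unrounded values) ≈ 0.0179

0.0028
0.1590


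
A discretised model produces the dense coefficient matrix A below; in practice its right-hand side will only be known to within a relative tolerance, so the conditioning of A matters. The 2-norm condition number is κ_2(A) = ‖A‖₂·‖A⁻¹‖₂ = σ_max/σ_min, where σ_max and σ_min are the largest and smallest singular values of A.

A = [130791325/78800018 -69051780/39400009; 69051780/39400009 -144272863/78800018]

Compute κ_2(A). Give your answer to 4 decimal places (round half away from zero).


374.7920

AᵀA = [43018982140225/7383404086564 -11292313790520/1845851021641; -11292313790520/1845851021641 47428361810809/7383404086564]; tr = 53773688437/4389657602, det = 37515625/35117260816
eigenvalues of AᵀA: λ = (tr ± √(tr²−4·det))/2 = 49/4, 765625/8779315204
κ = σ_max/σ_min = (7/2)/(875/93698) = 374.7920


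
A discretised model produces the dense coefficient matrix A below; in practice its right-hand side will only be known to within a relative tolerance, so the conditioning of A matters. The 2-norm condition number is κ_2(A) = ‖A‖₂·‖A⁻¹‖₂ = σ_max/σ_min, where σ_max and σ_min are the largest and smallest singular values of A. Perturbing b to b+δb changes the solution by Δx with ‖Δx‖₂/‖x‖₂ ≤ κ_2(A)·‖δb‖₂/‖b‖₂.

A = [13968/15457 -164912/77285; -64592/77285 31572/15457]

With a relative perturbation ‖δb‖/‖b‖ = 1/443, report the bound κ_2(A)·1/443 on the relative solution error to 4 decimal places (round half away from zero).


AᵀA = [10760704/7102225 -1032768/284089; -1032768/284089 61968784/7102225]; tr = 430352/42025, det = 4096/1050625
char-poly roots: 256/25 and 16/42025
κ = σ_max/σ_min = (16/5)/(4/205) = 164.0000
κ_2(A)·‖δb‖/‖b‖ = 0.3702

0.3702


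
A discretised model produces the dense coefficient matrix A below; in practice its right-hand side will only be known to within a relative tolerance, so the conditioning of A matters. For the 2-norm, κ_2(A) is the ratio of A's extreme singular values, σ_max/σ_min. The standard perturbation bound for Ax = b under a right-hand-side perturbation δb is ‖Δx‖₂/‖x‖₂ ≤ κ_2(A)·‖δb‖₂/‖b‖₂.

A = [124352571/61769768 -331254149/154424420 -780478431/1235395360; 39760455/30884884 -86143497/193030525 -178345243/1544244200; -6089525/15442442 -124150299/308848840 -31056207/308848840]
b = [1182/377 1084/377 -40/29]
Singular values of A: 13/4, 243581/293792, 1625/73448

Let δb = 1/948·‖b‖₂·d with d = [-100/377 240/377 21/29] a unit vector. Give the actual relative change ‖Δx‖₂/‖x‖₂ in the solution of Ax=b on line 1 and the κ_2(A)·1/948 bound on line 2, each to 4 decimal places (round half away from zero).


0.0787
0.1550

from the listed singular values, σ₁ = 13/4, σ_n = 1625/73448
κ_2(A) = (13/4) / (1625/73448) = 146.8960
perturbation bound = 146.8960·1/948 = 0.1550
solve Ax = b  →  x = [2.5549 0.8621 0.2514]
‖b‖₂ = 4.4721 and ‖x‖₂ = 2.7081
re-solving with b+δb shifts x by Δx of norm 0.2132
dividing the unrounded norms, ‖Δx‖/‖x‖ = 0.0787
realised/bound (from unrounded values) ≈ 0.5081


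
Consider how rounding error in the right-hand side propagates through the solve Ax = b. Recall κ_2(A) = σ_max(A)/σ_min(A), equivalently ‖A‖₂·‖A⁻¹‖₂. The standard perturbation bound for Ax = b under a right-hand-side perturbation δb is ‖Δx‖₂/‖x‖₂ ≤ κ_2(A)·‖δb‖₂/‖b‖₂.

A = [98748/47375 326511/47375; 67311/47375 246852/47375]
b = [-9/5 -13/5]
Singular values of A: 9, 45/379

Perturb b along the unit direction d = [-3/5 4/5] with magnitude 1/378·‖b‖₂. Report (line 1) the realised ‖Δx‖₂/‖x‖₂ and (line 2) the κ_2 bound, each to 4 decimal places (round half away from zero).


0.0084
0.2005

from the listed singular values, σ₁ = 9, σ_n = 45/379
condition number: 9 ÷ (45/379) = 75.8000
κ_2(A)·‖δb‖/‖b‖ = 0.2005
solve Ax = b  →  x = [7.9920 -2.6782]
‖b‖ = 3.1623, ‖x‖ = 8.4288
re-solving with b+δb shifts x by Δx of norm 0.0705
relative error = 0.0084
tightness: 0.0084 against a bound of 0.2005 (unrounded ratio ≈ 0.0417)


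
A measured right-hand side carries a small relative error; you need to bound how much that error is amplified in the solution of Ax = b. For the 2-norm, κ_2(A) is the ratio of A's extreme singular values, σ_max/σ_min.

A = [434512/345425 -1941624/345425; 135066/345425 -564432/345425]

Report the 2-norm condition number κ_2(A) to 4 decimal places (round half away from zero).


M = AᵀA = [331269604/190909489 -1471831200/190909489; -1471831200/190909489 6541579584/190909489]. tr(M)=4088548/113569, det(M)=2304/113569
λ_max, λ_min = (4088548/113569 ± √16715178096400/12897917761)/2 = 36, 64/113569
κ_2(A) = √(λ_max/λ_min) = √(36 / (64/113569)) = 252.7500

252.7500


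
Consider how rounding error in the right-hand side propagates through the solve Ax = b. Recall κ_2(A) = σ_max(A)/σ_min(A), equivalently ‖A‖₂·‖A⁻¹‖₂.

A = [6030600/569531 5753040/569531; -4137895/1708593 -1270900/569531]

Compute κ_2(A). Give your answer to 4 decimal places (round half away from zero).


269.4375

M = AᵀA = [204899109025/1736638929 65045627500/578879643; 65045627500/578879643 20650003600/192959881]. tr(M)=464624425/2064969, det(M)=160000/229441
char-poly roots: 225 and 6400/2064969
so κ_2 = √(225 / (6400/2064969)) = 269.4375


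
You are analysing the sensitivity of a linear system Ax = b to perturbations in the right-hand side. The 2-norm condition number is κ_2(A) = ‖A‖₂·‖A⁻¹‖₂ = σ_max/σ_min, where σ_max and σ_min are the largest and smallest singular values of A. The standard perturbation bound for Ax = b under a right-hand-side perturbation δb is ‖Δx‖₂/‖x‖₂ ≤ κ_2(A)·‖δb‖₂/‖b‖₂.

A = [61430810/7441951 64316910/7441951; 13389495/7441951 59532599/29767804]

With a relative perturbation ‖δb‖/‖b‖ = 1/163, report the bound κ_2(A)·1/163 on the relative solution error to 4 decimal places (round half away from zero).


form AᵀA = [2351590121125/32946243121 9875830427505/131784972484; 9875830427505/131784972484 41481718581121/527139889936] with trace 94063211081/626801296 and determinant 144120025/156700324
solving λ² − 94063211081/626801296·λ + 144120025/156700324 = 0 gives λ = 2401/16, 240100/39175081
so κ_2 = √((2401/16) / (240100/39175081)) = 156.4750
bound on ‖Δx‖/‖x‖: κ·ε = 156.4750·1/163 = 0.9600

0.9600


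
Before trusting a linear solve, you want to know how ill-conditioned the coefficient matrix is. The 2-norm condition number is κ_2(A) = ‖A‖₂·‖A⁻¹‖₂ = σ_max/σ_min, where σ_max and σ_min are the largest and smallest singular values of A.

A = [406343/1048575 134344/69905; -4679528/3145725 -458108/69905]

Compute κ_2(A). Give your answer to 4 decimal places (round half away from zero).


M = AᵀA = [37414422409/15832937241 18459987560/1759215249; 18459987560/1759215249 9116450000/195468361]. tr(M)=461538889/9418761, det(M)=960400/9418761
char-poly roots: 49 and 19600/9418761
κ = σ_max/σ_min = 7/(140/3069) = 153.4500

153.4500


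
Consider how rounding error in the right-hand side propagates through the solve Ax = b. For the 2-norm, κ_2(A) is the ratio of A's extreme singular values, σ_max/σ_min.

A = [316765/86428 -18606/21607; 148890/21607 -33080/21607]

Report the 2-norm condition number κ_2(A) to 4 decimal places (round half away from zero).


198.4000

AᵀA = [1574504425/25847056 -44281755/3230882; -44281755/3230882 4984324/1615441]; tr = 984089/15376, det = 100/961
solving λ² − 984089/15376·λ + 100/961 = 0 gives λ = 64, 25/15376
σ_max=√64=8, σ_min=√(25/15376)=(5/124) → κ = 198.4000


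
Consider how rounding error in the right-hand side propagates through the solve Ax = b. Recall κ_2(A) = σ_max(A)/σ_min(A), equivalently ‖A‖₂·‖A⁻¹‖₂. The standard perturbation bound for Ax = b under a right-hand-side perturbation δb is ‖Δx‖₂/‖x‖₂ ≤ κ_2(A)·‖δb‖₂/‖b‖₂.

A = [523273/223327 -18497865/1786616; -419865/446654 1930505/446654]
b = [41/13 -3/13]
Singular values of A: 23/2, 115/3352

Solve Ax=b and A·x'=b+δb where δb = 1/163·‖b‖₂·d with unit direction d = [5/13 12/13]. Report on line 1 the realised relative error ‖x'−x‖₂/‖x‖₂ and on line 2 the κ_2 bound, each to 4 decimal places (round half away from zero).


0.0194
2.0564

largest singular value 23/2, smallest 115/3352
κ_2(A) = (23/2) / (115/3352) = 335.2000
κ_2(A)·‖δb‖/‖b‖ = 2.0564
solve Ax = b  →  x = [28.4942 6.1438]
‖b‖ = 3.1623, ‖x‖ = 29.1490
Δx = A⁻¹·δb where δb = 1/163·3.1623·d; ‖Δx‖ = 0.5655
realised ‖Δx‖/‖x‖ = 0.0194
so the bound overstates the realised error by a factor of ≈ 106.0038 (computed from the unrounded values)


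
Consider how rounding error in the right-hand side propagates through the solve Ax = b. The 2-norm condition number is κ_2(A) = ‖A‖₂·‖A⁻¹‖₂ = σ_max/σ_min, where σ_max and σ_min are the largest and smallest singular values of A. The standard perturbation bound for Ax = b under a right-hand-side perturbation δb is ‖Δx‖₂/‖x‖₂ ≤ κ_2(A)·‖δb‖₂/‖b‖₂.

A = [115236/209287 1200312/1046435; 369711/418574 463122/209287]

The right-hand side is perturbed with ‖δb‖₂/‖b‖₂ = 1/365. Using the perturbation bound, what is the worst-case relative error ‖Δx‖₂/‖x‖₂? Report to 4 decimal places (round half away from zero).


0.0973

AᵀA = [656759745/606242884 1959766083/757803605; 1959766083/757803605 23539095396/3789018025]; tr = 654292161/89680900, det = 944784/22420225
char-poly roots: 729/100 and 5184/896809
σ_max=√(729/100)=(27/10), σ_min=√(5184/896809)=(72/947) → κ = 35.5125
bound on ‖Δx‖/‖x‖: κ·ε = 35.5125·1/365 = 0.0973


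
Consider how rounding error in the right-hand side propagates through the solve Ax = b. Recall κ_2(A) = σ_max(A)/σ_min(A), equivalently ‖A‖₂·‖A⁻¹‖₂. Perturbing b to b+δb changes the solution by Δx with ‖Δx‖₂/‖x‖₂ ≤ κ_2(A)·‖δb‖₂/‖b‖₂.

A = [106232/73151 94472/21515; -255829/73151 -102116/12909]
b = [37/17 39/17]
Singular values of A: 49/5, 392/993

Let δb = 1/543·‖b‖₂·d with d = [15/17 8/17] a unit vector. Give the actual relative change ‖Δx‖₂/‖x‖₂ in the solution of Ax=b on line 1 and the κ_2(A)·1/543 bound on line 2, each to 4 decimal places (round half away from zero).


0.0019
0.0457

largest singular value 49/5, smallest 392/993
κ_2(A) = (49/5) / (392/993) = 24.8250
worst-case relative error ≤ 24.8250 × 1/543 = 0.0457
solve Ax = b  →  x = [-7.0542 2.8287]
2-norm of b is 3.1623; of x, 7.6002
re-solving with b+δb shifts x by Δx of norm 0.0148
dividing the unrounded norms, ‖Δx‖/‖x‖ = 0.0019
realised/bound (from unrounded values) ≈ 0.0425
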